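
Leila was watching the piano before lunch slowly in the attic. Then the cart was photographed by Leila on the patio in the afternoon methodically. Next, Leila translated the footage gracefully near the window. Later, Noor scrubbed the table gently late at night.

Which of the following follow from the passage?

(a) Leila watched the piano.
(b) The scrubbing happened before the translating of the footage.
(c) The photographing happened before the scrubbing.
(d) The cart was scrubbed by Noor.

(a) Entailed — 'watch' is an activity; 'was watching' entails that some watching happened, so 'watched' holds.
(b) Not entailed — the narrative places the translating before the scrubbing, not after.
(c) Entailed — the narrative places the photographing before the scrubbing.
(d) Not entailed — Noor scrubbed the table, not the cart; the cart belongs to the photographing event.

(a), (c)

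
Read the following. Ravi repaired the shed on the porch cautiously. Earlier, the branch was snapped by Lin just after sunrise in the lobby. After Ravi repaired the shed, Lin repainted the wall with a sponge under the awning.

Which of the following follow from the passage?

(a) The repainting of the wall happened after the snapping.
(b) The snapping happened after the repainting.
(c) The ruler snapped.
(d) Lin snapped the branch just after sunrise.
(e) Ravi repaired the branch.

(a), (d)

(a) Entailed — the narrative places the snapping before the repainting.
(b) Not entailed — the narrative places the snapping before the repainting, not after.
(c) Not entailed — the branch is what snapped, not the ruler.
(d) Entailed — dropping 'in the lobby' leaves a sub-description the original still satisfies.
(e) Not entailed — Ravi repaired the shed, not the branch; the branch belongs to the snapping event.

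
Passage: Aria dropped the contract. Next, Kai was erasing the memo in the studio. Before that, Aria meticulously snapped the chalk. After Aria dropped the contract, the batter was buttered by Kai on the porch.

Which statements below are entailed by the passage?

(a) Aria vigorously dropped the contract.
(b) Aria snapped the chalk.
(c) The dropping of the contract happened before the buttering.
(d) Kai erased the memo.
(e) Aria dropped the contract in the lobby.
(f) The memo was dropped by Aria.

(a) Not entailed — 'vigorously' adds information not in the original event.
(b) Entailed — the original entails any weakening of itself; this just drops 'meticulously'.
(c) Entailed — the narrative places the dropping before the buttering.
(d) Not entailed — 'was erasing' is progressive on an accomplishment; it does not entail the completed 'erased'.
(e) Not entailed — 'in the lobby' adds information not in the original event.
(f) Not entailed — Aria dropped the contract, not the memo; the memo belongs to the erasing event.

(b), (c)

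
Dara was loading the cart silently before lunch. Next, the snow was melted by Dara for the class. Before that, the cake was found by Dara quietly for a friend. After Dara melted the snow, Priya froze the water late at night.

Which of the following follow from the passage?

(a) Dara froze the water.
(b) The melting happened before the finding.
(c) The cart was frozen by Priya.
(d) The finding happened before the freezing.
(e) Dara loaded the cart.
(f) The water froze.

(d), (f)

(a) Not entailed — the passage has Priya freezing the water, not Dara.
(b) Not entailed — the narrative places the finding before the melting, not after.
(c) Not entailed — Priya froze the water, not the cart; the cart belongs to the loading event.
(d) Entailed — the narrative places the finding before the freezing.
(e) Not entailed — 'was loading' is progressive on an accomplishment; it does not entail the completed 'loaded'.
(f) Entailed — 'Priya froze the water' is causative; it entails the inchoative 'the water froze'.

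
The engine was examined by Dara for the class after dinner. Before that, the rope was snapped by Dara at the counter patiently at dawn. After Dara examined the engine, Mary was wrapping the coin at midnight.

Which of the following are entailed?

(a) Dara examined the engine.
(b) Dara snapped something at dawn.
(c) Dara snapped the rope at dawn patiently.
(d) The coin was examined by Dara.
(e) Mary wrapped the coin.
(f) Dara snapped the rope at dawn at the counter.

(a) Entailed — dropping 'for the class', 'after dinner' leaves a sub-description the original still satisfies.
(b) Entailed — dropping 'patiently', 'at the counter' and generalizing the patient leaves a sub-description the original still satisfies.
(c) Entailed — every conjunct here is already in the original snapping event.
(d) Not entailed — Dara examined the engine, not the coin; the coin belongs to the wrapping event.
(e) Not entailed — 'was wrapping' is progressive on an accomplishment; it does not entail the completed 'wrapped'.
(f) Entailed — every conjunct here is already in the original snapping event.

(a), (b), (c), (f)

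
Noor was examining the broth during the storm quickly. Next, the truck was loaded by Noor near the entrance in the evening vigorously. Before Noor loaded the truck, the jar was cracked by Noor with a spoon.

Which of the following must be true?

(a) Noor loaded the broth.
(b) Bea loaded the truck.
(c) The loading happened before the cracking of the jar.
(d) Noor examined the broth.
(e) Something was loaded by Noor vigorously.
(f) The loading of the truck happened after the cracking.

(d), (e), (f)

(a) Not entailed — Noor loaded the truck, not the broth; the broth belongs to the examining event.
(b) Not entailed — the passage has Noor loading the truck, not Bea.
(c) Not entailed — the narrative places the cracking before the loading, not after.
(d) Entailed — 'examine' is an activity; 'was examining' entails that some examining happened, so 'examined' holds.
(e) Entailed — the original entails any weakening of itself; this just drops 'in the evening', 'near the entrance' and generalizes the patient.
(f) Entailed — the narrative places the cracking before the loading.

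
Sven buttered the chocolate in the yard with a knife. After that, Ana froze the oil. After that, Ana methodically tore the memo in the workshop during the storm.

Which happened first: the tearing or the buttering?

the buttering

The connectives place the buttering before the tearing.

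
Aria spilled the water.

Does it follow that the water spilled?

yes

'Aria spilled the water' is the causative; it entails the inchoative 'the water spilled'.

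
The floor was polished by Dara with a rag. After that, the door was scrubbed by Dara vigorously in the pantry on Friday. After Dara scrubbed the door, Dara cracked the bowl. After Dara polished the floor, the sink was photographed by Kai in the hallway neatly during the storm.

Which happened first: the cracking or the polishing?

the polishing

The connectives place the polishing before the cracking.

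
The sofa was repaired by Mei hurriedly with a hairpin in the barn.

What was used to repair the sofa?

'with a hairpin' marks the instrument of the repairing event.

a hairpin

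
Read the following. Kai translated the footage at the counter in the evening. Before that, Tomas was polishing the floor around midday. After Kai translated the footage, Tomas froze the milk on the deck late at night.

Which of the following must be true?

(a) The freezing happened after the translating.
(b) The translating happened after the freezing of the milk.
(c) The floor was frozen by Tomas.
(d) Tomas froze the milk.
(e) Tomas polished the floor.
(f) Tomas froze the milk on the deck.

(a) Entailed — the narrative places the translating before the freezing.
(b) Not entailed — the narrative places the translating before the freezing, not after.
(c) Not entailed — Tomas froze the milk, not the floor; the floor belongs to the polishing event.
(d) Entailed — every conjunct here is already in the original freezing event.
(e) Entailed — 'polish' is an activity; 'was polishing' entails that some polishing happened, so 'polished' holds.
(f) Entailed — this follows by dropping conjuncts from the freezing event's description.

(a), (d), (e), (f)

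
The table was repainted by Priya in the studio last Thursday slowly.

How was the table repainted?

slowly

'slowly' marks the manner of the repainting event.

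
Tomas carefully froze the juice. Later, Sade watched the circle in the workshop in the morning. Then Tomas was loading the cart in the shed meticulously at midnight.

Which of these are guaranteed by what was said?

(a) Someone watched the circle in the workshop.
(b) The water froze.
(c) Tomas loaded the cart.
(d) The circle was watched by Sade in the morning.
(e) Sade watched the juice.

(a) Entailed — this follows by dropping conjuncts from the watching event's description.
(b) Not entailed — the juice is what froze, not the water.
(c) Not entailed — 'was loading' is progressive on an accomplishment; it does not entail the completed 'loaded'.
(d) Entailed — the original entails any weakening of itself; this just drops 'in the workshop'.
(e) Not entailed — Sade watched the circle, not the juice; the juice belongs to the freezing event.

(a), (d)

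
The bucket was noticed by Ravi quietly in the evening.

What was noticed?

the bucket

'the bucket' marks the patient of the noticing event.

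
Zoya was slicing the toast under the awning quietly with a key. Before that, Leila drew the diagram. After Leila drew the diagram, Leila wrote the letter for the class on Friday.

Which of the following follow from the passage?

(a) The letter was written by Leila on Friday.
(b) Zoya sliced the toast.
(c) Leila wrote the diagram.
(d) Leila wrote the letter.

(a) Entailed — the original entails any weakening of itself; this just drops 'for the class'.
(b) Not entailed — 'was slicing' is progressive on an accomplishment; it does not entail the completed 'sliced'.
(c) Not entailed — Leila wrote the letter, not the diagram; the diagram belongs to the drawing event.
(d) Entailed — the original entails any weakening of itself; this just drops 'on Friday', 'for the class'.

(a), (d)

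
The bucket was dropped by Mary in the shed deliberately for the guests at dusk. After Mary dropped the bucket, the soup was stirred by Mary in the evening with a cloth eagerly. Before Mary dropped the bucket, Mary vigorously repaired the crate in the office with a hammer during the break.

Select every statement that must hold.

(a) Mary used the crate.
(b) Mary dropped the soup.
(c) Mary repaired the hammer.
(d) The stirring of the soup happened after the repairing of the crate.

(d)

(a) Not entailed — the crate is the patient, not an instrument — Mary used a hammer.
(b) Not entailed — Mary dropped the bucket, not the soup; the soup belongs to the stirring event.
(c) Not entailed — the hammer is the instrument, not what was repaired.
(d) Entailed — the narrative places the repairing before the stirring.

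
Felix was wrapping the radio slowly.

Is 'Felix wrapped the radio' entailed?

'was wrapping' is progressive; for an accomplishment like 'wrap the radio', it doesn't entail completion.

no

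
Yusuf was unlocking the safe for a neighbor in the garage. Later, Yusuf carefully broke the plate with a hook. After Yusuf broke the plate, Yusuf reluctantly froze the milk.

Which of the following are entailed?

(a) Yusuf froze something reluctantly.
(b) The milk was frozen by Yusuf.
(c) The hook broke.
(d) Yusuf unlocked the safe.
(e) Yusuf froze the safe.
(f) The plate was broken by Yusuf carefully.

(a) Entailed — generalizing the patient leaves a sub-description the original still satisfies.
(b) Entailed — dropping 'reluctantly' leaves a sub-description the original still satisfies.
(c) Not entailed — the plate is what broke, not the hook.
(d) Not entailed — 'was unlocking' is progressive on an accomplishment; it does not entail the completed 'unlocked'.
(e) Not entailed — Yusuf froze the milk, not the safe; the safe belongs to the unlocking event.
(f) Entailed — dropping 'with a hook' leaves a sub-description the original still satisfies.

(a), (b), (f)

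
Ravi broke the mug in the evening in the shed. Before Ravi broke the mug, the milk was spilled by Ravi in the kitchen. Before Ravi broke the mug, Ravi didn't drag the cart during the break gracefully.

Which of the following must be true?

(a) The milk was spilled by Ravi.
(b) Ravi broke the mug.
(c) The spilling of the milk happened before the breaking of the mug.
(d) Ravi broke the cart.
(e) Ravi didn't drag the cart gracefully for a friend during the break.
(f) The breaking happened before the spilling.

(a), (b), (c), (e)

(a) Entailed — dropping 'in the kitchen' leaves a sub-description the original still satisfies.
(b) Entailed — this follows by dropping conjuncts from the breaking event's description.
(c) Entailed — the narrative places the spilling before the breaking.
(d) Not entailed — Ravi broke the mug, not the cart; the cart belongs to the dragging event.
(e) Entailed — under negation, adding a further restriction is entailed: if no such dragging event occurred, none occurred for a friend either.
(f) Not entailed — the narrative places the spilling before the breaking, not after.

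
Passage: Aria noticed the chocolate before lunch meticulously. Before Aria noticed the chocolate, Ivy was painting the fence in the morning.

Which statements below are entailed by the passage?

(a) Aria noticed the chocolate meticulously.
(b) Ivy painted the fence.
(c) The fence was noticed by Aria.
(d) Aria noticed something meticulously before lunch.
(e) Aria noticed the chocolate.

(a) Entailed — this follows by dropping conjuncts from the noticing event's description.
(b) Not entailed — 'was painting' is progressive on an accomplishment; it does not entail the completed 'painted'.
(c) Not entailed — Aria noticed the chocolate, not the fence; the fence belongs to the painting event.
(d) Entailed — every conjunct here is already in the original noticing event.
(e) Entailed — the original entails any weakening of itself; this just drops 'meticulously', 'before lunch'.

(a), (d), (e)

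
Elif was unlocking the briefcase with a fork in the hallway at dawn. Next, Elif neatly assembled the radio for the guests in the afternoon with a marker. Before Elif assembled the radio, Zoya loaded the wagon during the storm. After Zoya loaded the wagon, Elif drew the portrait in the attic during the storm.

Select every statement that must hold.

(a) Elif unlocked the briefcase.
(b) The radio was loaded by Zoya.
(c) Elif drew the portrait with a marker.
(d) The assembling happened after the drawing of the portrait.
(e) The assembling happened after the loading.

(a) Not entailed — 'was unlocking' is progressive on an accomplishment; it does not entail the completed 'unlocked'.
(b) Not entailed — Zoya loaded the wagon, not the radio; the radio belongs to the assembling event.
(c) Not entailed — 'with a marker' adds information not in the original event.
(d) Not entailed — the narrative doesn't order the drawing relative to the assembling.
(e) Entailed — the narrative places the loading before the assembling.

(e)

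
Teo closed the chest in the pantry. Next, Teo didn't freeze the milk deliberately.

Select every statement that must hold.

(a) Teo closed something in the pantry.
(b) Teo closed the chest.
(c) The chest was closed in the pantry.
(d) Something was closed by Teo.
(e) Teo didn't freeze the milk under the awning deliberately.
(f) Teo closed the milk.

(a) Entailed — this follows by dropping conjuncts from the closing event's description.
(b) Entailed — this follows by dropping conjuncts from the closing event's description.
(c) Entailed — the original entails any weakening of itself; this just generalizes the agent.
(d) Entailed — this follows by dropping conjuncts from the closing event's description.
(e) Entailed — under negation, adding a further restriction is entailed: if no such freezing event occurred, none occurred under the awning either.
(f) Not entailed — Teo closed the chest, not the milk; the milk belongs to the freezing event.

(a), (b), (c), (d), (e)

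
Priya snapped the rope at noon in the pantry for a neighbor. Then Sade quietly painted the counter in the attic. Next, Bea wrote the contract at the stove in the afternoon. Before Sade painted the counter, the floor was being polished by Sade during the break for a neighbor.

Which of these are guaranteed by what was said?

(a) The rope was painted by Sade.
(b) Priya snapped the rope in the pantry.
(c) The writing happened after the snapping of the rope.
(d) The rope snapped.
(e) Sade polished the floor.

(a) Not entailed — Sade painted the counter, not the rope; the rope belongs to the snapping event.
(b) Entailed — the original entails any weakening of itself; this just drops 'at noon', 'for a neighbor'.
(c) Entailed — the narrative places the snapping before the writing.
(d) Entailed — 'Priya snapped the rope' is causative; it entails the inchoative 'the rope snapped'.
(e) Entailed — 'polish' is an activity; 'was polishing' entails that some polishing happened, so 'polished' holds.

(b), (c), (d), (e)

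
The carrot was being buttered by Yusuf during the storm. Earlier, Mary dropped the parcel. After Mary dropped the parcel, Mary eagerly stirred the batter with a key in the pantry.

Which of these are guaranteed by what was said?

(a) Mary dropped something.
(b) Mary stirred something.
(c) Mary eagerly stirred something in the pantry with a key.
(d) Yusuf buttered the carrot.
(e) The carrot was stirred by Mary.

(a) Entailed — this follows by dropping conjuncts from the dropping event's description.
(b) Entailed — every conjunct here is already in the original stirring event.
(c) Entailed — every conjunct here is already in the original stirring event.
(d) Not entailed — 'was buttering' is progressive on an accomplishment; it does not entail the completed 'buttered'.
(e) Not entailed — Mary stirred the batter, not the carrot; the carrot belongs to the buttering event.

(a), (b), (c)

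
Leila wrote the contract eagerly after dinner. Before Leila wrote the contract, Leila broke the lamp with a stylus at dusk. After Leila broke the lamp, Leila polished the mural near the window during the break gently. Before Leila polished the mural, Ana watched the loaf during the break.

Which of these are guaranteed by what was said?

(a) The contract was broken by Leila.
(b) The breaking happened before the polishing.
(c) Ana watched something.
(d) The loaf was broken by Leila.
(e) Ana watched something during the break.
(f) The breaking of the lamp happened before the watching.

(b), (c), (e)

(a) Not entailed — Leila broke the lamp, not the contract; the contract belongs to the writing event.
(b) Entailed — the narrative places the breaking before the polishing.
(c) Entailed — dropping 'during the break' and generalizing the patient leaves a sub-description the original still satisfies.
(d) Not entailed — Leila broke the lamp, not the loaf; the loaf belongs to the watching event.
(e) Entailed — this follows by dropping conjuncts from the watching event's description.
(f) Not entailed — the narrative doesn't order the breaking relative to the watching.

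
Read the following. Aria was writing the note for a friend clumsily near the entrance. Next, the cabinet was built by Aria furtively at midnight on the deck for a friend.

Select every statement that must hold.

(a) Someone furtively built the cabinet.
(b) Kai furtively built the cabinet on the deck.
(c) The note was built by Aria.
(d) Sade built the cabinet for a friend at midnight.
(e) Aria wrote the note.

(a) Entailed — every conjunct here is already in the original building event.
(b) Not entailed — the passage has Aria building the cabinet, not Kai.
(c) Not entailed — Aria built the cabinet, not the note; the note belongs to the writing event.
(d) Not entailed — the passage has Aria building the cabinet, not Sade.
(e) Not entailed — 'was writing' is progressive on an accomplishment; it does not entail the completed 'wrote'.

(a)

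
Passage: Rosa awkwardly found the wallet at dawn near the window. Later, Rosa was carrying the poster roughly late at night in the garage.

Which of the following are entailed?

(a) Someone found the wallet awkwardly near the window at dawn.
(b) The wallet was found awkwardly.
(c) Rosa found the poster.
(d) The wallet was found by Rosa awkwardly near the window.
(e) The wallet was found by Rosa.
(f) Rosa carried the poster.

(a), (b), (d), (e), (f)

(a) Entailed — the original entails any weakening of itself; this just generalizes the agent.
(b) Entailed — every conjunct here is already in the original finding event.
(c) Not entailed — Rosa found the wallet, not the poster; the poster belongs to the carrying event.
(d) Entailed — every conjunct here is already in the original finding event.
(e) Entailed — this follows by dropping conjuncts from the finding event's description.
(f) Entailed — 'carry' is an activity; 'was carrying' entails that some carrying happened, so 'carried' holds.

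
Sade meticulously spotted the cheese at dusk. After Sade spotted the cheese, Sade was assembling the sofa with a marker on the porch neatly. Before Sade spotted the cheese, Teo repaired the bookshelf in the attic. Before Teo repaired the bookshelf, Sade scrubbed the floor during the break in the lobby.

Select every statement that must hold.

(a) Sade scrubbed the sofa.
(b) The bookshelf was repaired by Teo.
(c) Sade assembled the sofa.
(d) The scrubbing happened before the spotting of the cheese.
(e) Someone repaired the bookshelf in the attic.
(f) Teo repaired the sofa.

(b), (d), (e)

(a) Not entailed — Sade scrubbed the floor, not the sofa; the sofa belongs to the assembling event.
(b) Entailed — this follows by dropping conjuncts from the repairing event's description.
(c) Not entailed — 'was assembling' is progressive on an accomplishment; it does not entail the completed 'assembled'.
(d) Entailed — the narrative places the scrubbing before the spotting.
(e) Entailed — every conjunct here is already in the original repairing event.
(f) Not entailed — Teo repaired the bookshelf, not the sofa; the sofa belongs to the assembling event.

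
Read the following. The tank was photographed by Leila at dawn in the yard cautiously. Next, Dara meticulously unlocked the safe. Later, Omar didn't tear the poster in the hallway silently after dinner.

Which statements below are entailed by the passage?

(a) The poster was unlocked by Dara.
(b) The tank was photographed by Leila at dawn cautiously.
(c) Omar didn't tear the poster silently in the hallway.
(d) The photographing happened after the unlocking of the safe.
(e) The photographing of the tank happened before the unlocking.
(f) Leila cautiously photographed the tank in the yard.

(b), (e), (f)

(a) Not entailed — Dara unlocked the safe, not the poster; the poster belongs to the tearing event.
(b) Entailed — this follows by dropping conjuncts from the photographing event's description.
(c) Not entailed — dropping 'after dinner' under negation is not valid — the original leaves open that Omar tore the poster some other way.
(d) Not entailed — the narrative places the photographing before the unlocking, not after.
(e) Entailed — the narrative places the photographing before the unlocking.
(f) Entailed — dropping 'at dawn' leaves a sub-description the original still satisfies.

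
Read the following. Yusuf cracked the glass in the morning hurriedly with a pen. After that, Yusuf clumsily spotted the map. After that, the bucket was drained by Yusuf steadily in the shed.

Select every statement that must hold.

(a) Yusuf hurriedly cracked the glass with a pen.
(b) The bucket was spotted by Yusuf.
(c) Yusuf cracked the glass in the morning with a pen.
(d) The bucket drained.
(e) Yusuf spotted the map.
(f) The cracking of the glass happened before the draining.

(a), (c), (d), (e), (f)

(a) Entailed — dropping 'in the morning' leaves a sub-description the original still satisfies.
(b) Not entailed — Yusuf spotted the map, not the bucket; the bucket belongs to the draining event.
(c) Entailed — every conjunct here is already in the original cracking event.
(d) Entailed — 'Yusuf drained the bucket' is causative; it entails the inchoative 'the bucket drained'.
(e) Entailed — the original entails any weakening of itself; this just drops 'clumsily'.
(f) Entailed — the narrative places the cracking before the draining.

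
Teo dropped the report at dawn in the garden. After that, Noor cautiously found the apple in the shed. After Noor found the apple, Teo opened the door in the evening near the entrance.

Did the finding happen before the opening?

The narrative orders the finding before the opening.

yes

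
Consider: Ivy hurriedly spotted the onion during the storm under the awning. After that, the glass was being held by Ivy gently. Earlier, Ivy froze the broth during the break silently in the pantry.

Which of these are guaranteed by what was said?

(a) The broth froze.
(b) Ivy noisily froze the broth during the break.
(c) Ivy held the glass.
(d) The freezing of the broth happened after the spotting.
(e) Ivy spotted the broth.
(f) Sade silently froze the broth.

(a), (c)

(a) Entailed — 'Ivy froze the broth' is causative; it entails the inchoative 'the broth froze'.
(b) Not entailed — 'noisily' adds a manner not in (and inconsistent with) the original.
(c) Entailed — 'hold' is an activity; 'was holding' entails that some holding happened, so 'held' holds.
(d) Not entailed — the narrative doesn't order the spotting relative to the freezing.
(e) Not entailed — Ivy spotted the onion, not the broth; the broth belongs to the freezing event.
(f) Not entailed — the passage has Ivy freezing the broth, not Sade.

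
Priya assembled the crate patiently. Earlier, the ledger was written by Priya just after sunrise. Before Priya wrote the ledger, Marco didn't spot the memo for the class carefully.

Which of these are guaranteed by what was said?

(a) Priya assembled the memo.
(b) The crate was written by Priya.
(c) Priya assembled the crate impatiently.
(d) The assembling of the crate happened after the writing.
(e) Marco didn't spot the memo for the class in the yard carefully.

(a) Not entailed — Priya assembled the crate, not the memo; the memo belongs to the spotting event.
(b) Not entailed — Priya wrote the ledger, not the crate; the crate belongs to the assembling event.
(c) Not entailed — 'impatiently' adds a manner not in (and inconsistent with) the original.
(d) Entailed — the narrative places the writing before the assembling.
(e) Entailed — under negation, adding a further restriction is entailed: if no such spotting event occurred, none occurred in the yard either.

(d), (e)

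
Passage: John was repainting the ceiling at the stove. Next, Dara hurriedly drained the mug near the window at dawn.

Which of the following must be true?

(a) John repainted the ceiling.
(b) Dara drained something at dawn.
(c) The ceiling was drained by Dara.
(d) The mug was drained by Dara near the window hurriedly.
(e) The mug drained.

(b), (d), (e)

(a) Not entailed — 'was repainting' is progressive on an accomplishment; it does not entail the completed 'repainted'.
(b) Entailed — every conjunct here is already in the original draining event.
(c) Not entailed — Dara drained the mug, not the ceiling; the ceiling belongs to the repainting event.
(d) Entailed — every conjunct here is already in the original draining event.
(e) Entailed — 'Dara drained the mug' is causative; it entails the inchoative 'the mug drained'.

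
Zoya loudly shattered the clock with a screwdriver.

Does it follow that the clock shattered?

'Zoya shattered the clock' is the causative; it entails the inchoative 'the clock shattered'.

yes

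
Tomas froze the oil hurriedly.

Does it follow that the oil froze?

yes

'Tomas froze the oil' is the causative; it entails the inchoative 'the oil froze'.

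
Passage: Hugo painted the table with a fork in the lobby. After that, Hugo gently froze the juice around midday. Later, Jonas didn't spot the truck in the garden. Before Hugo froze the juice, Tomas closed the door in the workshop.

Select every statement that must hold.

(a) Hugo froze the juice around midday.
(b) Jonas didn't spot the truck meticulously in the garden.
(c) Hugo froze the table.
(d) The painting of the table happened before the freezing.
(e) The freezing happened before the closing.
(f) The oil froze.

(a), (b), (d)

(a) Entailed — the original entails any weakening of itself; this just drops 'gently'.
(b) Entailed — under negation, adding a further restriction is entailed: if no such spotting event occurred, none occurred meticulously either.
(c) Not entailed — Hugo froze the juice, not the table; the table belongs to the painting event.
(d) Entailed — the narrative places the painting before the freezing.
(e) Not entailed — the narrative places the closing before the freezing, not after.
(f) Not entailed — the juice is what froze, not the oil.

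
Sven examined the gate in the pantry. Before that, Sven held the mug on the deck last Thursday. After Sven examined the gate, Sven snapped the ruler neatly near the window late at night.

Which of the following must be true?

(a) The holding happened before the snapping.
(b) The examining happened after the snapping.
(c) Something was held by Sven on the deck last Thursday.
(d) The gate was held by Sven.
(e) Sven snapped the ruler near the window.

(a) Entailed — the narrative places the holding before the snapping.
(b) Not entailed — the narrative places the examining before the snapping, not after.
(c) Entailed — the original entails any weakening of itself; this just generalizes the patient.
(d) Not entailed — Sven held the mug, not the gate; the gate belongs to the examining event.
(e) Entailed — this follows by dropping conjuncts from the snapping event's description.

(a), (c), (e)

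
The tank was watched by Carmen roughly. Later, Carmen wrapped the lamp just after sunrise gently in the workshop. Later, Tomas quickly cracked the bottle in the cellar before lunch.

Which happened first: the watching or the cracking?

The connectives place the watching before the cracking.

the watching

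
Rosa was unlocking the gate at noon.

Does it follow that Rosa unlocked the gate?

'was unlocking' is progressive; for an accomplishment like 'unlock the gate', it doesn't entail completion.

no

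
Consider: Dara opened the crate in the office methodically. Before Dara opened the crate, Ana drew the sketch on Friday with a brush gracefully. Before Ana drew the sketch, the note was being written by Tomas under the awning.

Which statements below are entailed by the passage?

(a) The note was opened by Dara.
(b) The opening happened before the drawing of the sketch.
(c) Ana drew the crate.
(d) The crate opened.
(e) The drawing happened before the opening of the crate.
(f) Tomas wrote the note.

(d), (e)

(a) Not entailed — Dara opened the crate, not the note; the note belongs to the writing event.
(b) Not entailed — the narrative places the drawing before the opening, not after.
(c) Not entailed — Ana drew the sketch, not the crate; the crate belongs to the opening event.
(d) Entailed — 'Dara opened the crate' is causative; it entails the inchoative 'the crate opened'.
(e) Entailed — the narrative places the drawing before the opening.
(f) Not entailed — 'was writing' is progressive on an accomplishment; it does not entail the completed 'wrote'.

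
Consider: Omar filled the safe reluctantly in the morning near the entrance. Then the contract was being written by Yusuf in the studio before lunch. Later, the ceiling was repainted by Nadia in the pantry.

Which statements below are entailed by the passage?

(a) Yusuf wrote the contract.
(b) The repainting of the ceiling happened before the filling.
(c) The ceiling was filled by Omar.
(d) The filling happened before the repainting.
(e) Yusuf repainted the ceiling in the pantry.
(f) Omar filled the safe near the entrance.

(d), (f)

(a) Not entailed — 'was writing' is progressive on an accomplishment; it does not entail the completed 'wrote'.
(b) Not entailed — the narrative places the filling before the repainting, not after.
(c) Not entailed — Omar filled the safe, not the ceiling; the ceiling belongs to the repainting event.
(d) Entailed — the narrative places the filling before the repainting.
(e) Not entailed — the passage has Nadia repainting the ceiling, not Yusuf.
(f) Entailed — every conjunct here is already in the original filling event.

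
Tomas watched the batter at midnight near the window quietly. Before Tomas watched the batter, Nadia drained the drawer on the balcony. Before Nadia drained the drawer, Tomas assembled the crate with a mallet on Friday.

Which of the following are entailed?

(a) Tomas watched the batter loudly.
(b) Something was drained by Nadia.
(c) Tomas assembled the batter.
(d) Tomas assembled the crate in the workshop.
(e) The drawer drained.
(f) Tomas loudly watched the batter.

(b), (e)

(a) Not entailed — 'loudly' adds a manner not in (and inconsistent with) the original.
(b) Entailed — this follows by dropping conjuncts from the draining event's description.
(c) Not entailed — Tomas assembled the crate, not the batter; the batter belongs to the watching event.
(d) Not entailed — 'in the workshop' adds information not in the original event.
(e) Entailed — 'Nadia drained the drawer' is causative; it entails the inchoative 'the drawer drained'.
(f) Not entailed — 'loudly' adds a manner not in (and inconsistent with) the original.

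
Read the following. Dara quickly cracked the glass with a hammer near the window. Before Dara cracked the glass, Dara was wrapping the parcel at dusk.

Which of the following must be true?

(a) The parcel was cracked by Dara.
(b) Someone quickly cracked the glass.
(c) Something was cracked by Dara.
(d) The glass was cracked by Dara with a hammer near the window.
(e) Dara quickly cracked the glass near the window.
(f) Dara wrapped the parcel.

(a) Not entailed — Dara cracked the glass, not the parcel; the parcel belongs to the wrapping event.
(b) Entailed — the original entails any weakening of itself; this just drops 'near the window', 'with a hammer' and generalizes the agent.
(c) Entailed — this follows by dropping conjuncts from the cracking event's description.
(d) Entailed — the original entails any weakening of itself; this just drops 'quickly'.
(e) Entailed — dropping 'with a hammer' leaves a sub-description the original still satisfies.
(f) Not entailed — 'was wrapping' is progressive on an accomplishment; it does not entail the completed 'wrapped'.

(b), (c), (d), (e)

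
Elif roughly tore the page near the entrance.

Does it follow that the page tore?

'Elif tore the page' is the causative; it entails the inchoative 'the page tore'.

yes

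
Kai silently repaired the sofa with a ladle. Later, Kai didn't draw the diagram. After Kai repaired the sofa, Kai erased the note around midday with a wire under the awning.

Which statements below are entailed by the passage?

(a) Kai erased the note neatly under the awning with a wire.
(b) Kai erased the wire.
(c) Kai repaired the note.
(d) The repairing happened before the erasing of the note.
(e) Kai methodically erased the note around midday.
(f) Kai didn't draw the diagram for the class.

(d), (f)

(a) Not entailed — 'neatly' adds information not in the original event.
(b) Not entailed — the wire is the instrument, not what was erased.
(c) Not entailed — Kai repaired the sofa, not the note; the note belongs to the erasing event.
(d) Entailed — the narrative places the repairing before the erasing.
(e) Not entailed — 'methodically' adds information not in the original event.
(f) Entailed — under negation, adding a further restriction is entailed: if no such drawing event occurred, none occurred for the class either.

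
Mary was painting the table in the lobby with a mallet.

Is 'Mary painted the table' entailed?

'was painting' is progressive; for an accomplishment like 'paint the table', it doesn't entail completion.

no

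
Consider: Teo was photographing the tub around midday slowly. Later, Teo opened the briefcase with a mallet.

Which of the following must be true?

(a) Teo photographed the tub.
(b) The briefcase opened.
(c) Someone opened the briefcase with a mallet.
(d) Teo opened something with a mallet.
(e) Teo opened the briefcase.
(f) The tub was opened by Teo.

(b), (c), (d), (e)

(a) Not entailed — 'was photographing' is progressive on an accomplishment; it does not entail the completed 'photographed'.
(b) Entailed — 'Teo opened the briefcase' is causative; it entails the inchoative 'the briefcase opened'.
(c) Entailed — the original entails any weakening of itself; this just generalizes the agent.
(d) Entailed — generalizing the patient leaves a sub-description the original still satisfies.
(e) Entailed — the original entails any weakening of itself; this just drops 'with a mallet'.
(f) Not entailed — Teo opened the briefcase, not the tub; the tub belongs to the photographing event.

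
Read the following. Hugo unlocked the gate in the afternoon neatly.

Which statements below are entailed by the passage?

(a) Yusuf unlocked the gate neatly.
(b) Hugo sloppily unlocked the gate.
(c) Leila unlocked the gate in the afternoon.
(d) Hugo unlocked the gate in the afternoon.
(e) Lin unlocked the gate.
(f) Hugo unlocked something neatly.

(d), (f)

(a) Not entailed — the passage has Hugo unlocking the gate, not Yusuf.
(b) Not entailed — 'sloppily' adds a manner not in (and inconsistent with) the original.
(c) Not entailed — the passage has Hugo unlocking the gate, not Leila.
(d) Entailed — dropping 'neatly' leaves a sub-description the original still satisfies.
(e) Not entailed — the passage has Hugo unlocking the gate, not Lin.
(f) Entailed — every conjunct here is already in the original unlocking event.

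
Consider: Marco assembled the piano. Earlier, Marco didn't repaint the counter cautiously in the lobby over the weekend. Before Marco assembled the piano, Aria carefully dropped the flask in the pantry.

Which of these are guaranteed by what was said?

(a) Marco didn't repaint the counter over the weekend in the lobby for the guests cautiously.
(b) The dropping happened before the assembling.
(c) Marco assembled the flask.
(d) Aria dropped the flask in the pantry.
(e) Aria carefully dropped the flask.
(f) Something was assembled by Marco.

(a), (b), (d), (e), (f)

(a) Entailed — under negation, adding a further restriction is entailed: if no such repainting event occurred, none occurred for the guests either.
(b) Entailed — the narrative places the dropping before the assembling.
(c) Not entailed — Marco assembled the piano, not the flask; the flask belongs to the dropping event.
(d) Entailed — this follows by dropping conjuncts from the dropping event's description.
(e) Entailed — every conjunct here is already in the original dropping event.
(f) Entailed — this follows by dropping conjuncts from the assembling event's description.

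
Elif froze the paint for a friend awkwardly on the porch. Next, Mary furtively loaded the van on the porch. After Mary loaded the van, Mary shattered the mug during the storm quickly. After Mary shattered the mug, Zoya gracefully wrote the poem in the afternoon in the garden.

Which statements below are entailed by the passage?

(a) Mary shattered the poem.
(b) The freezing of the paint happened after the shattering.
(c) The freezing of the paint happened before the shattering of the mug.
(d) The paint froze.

(c), (d)

(a) Not entailed — Mary shattered the mug, not the poem; the poem belongs to the writing event.
(b) Not entailed — the narrative places the freezing before the shattering, not after.
(c) Entailed — the narrative places the freezing before the shattering.
(d) Entailed — 'Elif froze the paint' is causative; it entails the inchoative 'the paint froze'.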